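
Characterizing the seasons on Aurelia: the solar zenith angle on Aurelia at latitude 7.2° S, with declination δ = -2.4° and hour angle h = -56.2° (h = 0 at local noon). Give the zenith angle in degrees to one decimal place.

θ_z = 56.2°

cos θ_z = sin ϕ sin δ + cos ϕ cos δ cos h = 0.005248 + 0.551425 = 0.556673.
θ_z = arccos(0.556673) = 56.2°.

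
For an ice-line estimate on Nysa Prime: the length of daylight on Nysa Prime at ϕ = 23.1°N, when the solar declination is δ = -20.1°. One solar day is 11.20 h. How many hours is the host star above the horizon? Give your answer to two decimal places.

5.04 h

cos h₀ = −tan ϕ · tan δ = −tan(+23.1°) × tan(-20.100°) = 0.1561, so h₀ = 1.4141 rad = 81.02°.
Daylight = 2h₀/(2π) × 11.20 h = (1.4141/π) × 11.20 = 5.04 h.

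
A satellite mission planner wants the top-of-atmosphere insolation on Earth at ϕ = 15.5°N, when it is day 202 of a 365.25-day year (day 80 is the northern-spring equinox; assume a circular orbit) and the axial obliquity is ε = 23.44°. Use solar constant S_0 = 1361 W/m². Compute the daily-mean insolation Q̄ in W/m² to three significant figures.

Solar longitude: L_s = 360° × (202 − 80)/365.25 = 120.246°.
sin δ = sin 23.44° × sin 120.246° = 0.34364, so δ = +20.099°.
cos h₀ = −tan(+15.5°) tan(+20.099°) = -0.1015, h₀ = 1.6724 rad.
Bracket: h₀ sin ϕ sin δ + cos ϕ cos δ sin h₀ = 1.6724×0.26724×0.34364 + 0.96363×0.93910×0.99484 = 0.153584 + 0.900275 = 1.053859.
Q̄ = (S_0/π) × [bracket] = (1361/π) × 1.053859 = 456.6 W/m².

Q̄ ≈ 457 W/m²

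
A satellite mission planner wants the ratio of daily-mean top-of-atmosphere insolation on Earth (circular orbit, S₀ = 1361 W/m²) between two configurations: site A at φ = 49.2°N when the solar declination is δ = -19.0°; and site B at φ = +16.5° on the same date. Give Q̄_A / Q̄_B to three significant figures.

Q̄_A / Q̄_B ≈ 0.366

— Configuration A (φ=+49.2°):
cos H₀ = −tan(+49.2°) tan(-19.000°) = 0.3989, H₀ = 1.1605 rad.
Bracket: H₀ sin φ sin δ + cos φ cos δ sin H₀ = 1.1605×0.75700×-0.32557 + 0.65342×0.94552×0.91699 = -0.286013 + 0.566536 = 0.280523.
Q̄ = (S₀/π) × [bracket] = (1361/π) × 0.280523 = 121.53 W/m².
— Configuration B (φ=+16.5°):
cos H₀ = −tan(+16.5°) tan(-19.000°) = 0.1020, H₀ = 1.4686 rad.
Bracket: H₀ sin φ sin δ + cos φ cos δ sin H₀ = 1.4686×0.28402×-0.32557 + 0.95882×0.94552×0.99478 = -0.135799 + 0.901851 = 0.766052.
Q̄ = (S₀/π) × [bracket] = (1361/π) × 0.766052 = 331.87 W/m².
Ratio Q̄_A / Q̄_B = 121.53 / 331.87 = 0.3662.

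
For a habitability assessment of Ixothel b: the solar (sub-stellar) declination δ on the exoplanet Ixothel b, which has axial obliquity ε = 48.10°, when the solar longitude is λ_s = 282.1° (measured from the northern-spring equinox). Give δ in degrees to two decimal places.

sin δ = sin ε · sin λ_s = sin 48.10° × sin 282.1° = -0.727775.
δ = arcsin(-0.727775) = -46.70°.

δ = -46.70°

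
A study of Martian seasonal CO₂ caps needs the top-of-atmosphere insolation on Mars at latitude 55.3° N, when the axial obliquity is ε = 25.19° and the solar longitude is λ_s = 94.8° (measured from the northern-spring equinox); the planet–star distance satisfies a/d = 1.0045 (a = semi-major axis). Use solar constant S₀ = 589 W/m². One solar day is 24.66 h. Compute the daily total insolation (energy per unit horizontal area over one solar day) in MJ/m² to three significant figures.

Solar declination: sin δ = sin ε · sin λ_s = sin 25.19° × sin 94.8° = 0.42413, so δ = +25.096°.
cos H₀ = −tan(+55.3°) tan(+25.096°) = -0.6764, H₀ = 2.3136 rad.
Bracket: H₀ sin φ sin δ + cos φ cos δ sin H₀ = 2.3136×0.82214×0.42413 + 0.56928×0.90560×0.73656 = 0.806739 + 0.379726 = 1.186465.
Inverse-square distance factor (a/d)² = 1.0045² = 1.009020.
Q̄ = (S₀/π) × 1.009020 × [bracket] = (589/π) × 1.009020 × 1.186465 = 224.45 W/m².
Daily total = Q̄ × 24.66 h × 3600 s/h = 224.45 × 24.66 × 3600 / 10⁶ = 19.93 MJ/m².

19.9 MJ/m²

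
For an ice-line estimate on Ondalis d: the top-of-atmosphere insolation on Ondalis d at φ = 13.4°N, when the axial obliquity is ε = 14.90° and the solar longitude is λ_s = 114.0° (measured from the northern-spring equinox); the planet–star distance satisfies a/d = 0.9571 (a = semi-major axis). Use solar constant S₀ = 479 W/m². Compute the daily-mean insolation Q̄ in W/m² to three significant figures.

Q̄ ≈ 144 W/m²

Solar declination: sin δ = sin ε · sin λ_s = sin 14.90° × sin 114.0° = 0.23490, so δ = +13.586°.
cos H₀ = −tan(+13.4°) tan(+13.586°) = -0.0576, H₀ = 1.6284 rad.
Bracket: H₀ sin φ sin δ + cos φ cos δ sin H₀ = 1.6284×0.23175×0.23490 + 0.97278×0.97202×0.99834 = 0.088647 + 0.943992 = 1.032639.
Inverse-square distance factor (a/d)² = 0.9571² = 0.916040.
Q̄ = (S₀/π) × 0.916040 × [bracket] = (479/π) × 0.916040 × 1.032639 = 144.2 W/m².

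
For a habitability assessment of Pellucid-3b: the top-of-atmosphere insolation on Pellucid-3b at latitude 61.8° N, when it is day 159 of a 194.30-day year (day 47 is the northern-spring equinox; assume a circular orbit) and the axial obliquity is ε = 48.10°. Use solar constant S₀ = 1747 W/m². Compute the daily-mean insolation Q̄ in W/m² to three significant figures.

Q̄ ≈ 42.2 W/m²

Solar longitude: λ_s = 360° × (159 − 47)/194.30 = 207.514°.
sin δ = sin 48.10° × sin 207.514° = -0.34385, so δ = -20.111°.
cos H₀ = −tan(+61.8°) tan(-20.111°) = 0.6829, H₀ = 0.8191 rad.
Bracket: H₀ sin φ sin δ + cos φ cos δ sin H₀ = 0.8191×0.88130×-0.34385 + 0.47255×0.93903×0.73050 = -0.248216 + 0.324151 = 0.075935.
Q̄ = (S₀/π) × [bracket] = (1747/π) × 0.075935 = 42.23 W/m².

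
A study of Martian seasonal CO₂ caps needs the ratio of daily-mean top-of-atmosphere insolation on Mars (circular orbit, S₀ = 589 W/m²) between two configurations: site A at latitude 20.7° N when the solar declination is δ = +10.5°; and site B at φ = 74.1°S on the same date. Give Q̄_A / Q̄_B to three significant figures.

Q̄_A / Q̄_B ≈ 19.2

— Configuration A (φ=+20.7°):
cos H₀ = −tan(+20.7°) tan(+10.500°) = -0.0700, H₀ = 1.6409 rad.
Bracket: H₀ sin φ sin δ + cos φ cos δ sin H₀ = 1.6409×0.35347×0.18224 + 0.93544×0.98325×0.99754 = 0.105701 + 0.917509 = 1.023210.
Q̄ = (S₀/π) × [bracket] = (589/π) × 1.023210 = 191.84 W/m².
— Configuration B (φ=-74.1°):
cos H₀ = −tan(-74.1°) tan(+10.500°) = 0.6506, H₀ = 0.8624 rad.
Bracket: H₀ sin φ sin δ + cos φ cos δ sin H₀ = 0.8624×-0.96174×0.18224 + 0.27396×0.98325×0.75939 = -0.151151 + 0.204558 = 0.053407.
Q̄ = (S₀/π) × [bracket] = (589/π) × 0.053407 = 10.013 W/m².
Ratio Q̄_A / Q̄_B = 191.84 / 10.013 = 19.16.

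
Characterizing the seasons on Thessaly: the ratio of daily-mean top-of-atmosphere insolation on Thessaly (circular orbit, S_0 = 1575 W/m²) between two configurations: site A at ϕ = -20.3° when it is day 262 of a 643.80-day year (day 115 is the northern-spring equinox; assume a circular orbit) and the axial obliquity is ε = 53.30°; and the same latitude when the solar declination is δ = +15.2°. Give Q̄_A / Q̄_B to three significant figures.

Q̄_A / Q̄_B ≈ 0.267

— Configuration A (ϕ=-20.3°):
Solar longitude: L_s = 360° × (262 − 115)/643.80 = 82.199°.
sin δ = sin 53.30° × sin 82.199° = 0.79436, so δ = +52.595°.
cos h₀ = −tan(-20.3°) tan(+52.595°) = 0.4837, h₀ = 1.0659 rad.
Bracket: h₀ sin ϕ sin δ + cos ϕ cos δ sin h₀ = 1.0659×-0.34694×0.79436 + 0.93789×0.60745×0.87522 = -0.293757 + 0.498631 = 0.204874.
Q̄ = (S_0/π) × [bracket] = (1575/π) × 0.204874 = 102.71 W/m².
— Configuration B (ϕ=-20.3°):
cos h₀ = −tan(-20.3°) tan(+15.200°) = 0.1005, h₀ = 1.4701 rad.
Bracket: h₀ sin ϕ sin δ + cos ϕ cos δ sin h₀ = 1.4701×-0.34694×0.26219 + 0.93789×0.96502×0.99494 = -0.133726 + 0.900503 = 0.766777.
Q̄ = (S_0/π) × [bracket] = (1575/π) × 0.766777 = 384.41 W/m².
Ratio Q̄_A / Q̄_B = 102.71 / 384.41 = 0.2672.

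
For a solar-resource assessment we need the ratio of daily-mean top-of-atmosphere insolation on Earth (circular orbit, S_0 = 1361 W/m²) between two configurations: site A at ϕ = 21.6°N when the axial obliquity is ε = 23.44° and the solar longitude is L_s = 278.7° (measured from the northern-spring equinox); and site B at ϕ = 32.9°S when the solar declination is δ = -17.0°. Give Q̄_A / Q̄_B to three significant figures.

— Configuration A (ϕ=+21.6°):
Solar declination: sin δ = sin ε · sin L_s = sin 23.44° × sin 278.7° = -0.39321, so δ = -23.154°.
cos h₀ = −tan(+21.6°) tan(-23.154°) = 0.1693, h₀ = 1.4007 rad.
Bracket: h₀ sin ϕ sin δ + cos ϕ cos δ sin h₀ = 1.4007×0.36812×-0.39321 + 0.92978×0.91945×0.98556 = -0.202749 + 0.842542 = 0.639793.
Q̄ = (S_0/π) × [bracket] = (1361/π) × 0.639793 = 277.17 W/m².
— Configuration B (ϕ=-32.9°):
cos h₀ = −tan(-32.9°) tan(-17.000°) = -0.1978, h₀ = 1.7699 rad.
Bracket: h₀ sin ϕ sin δ + cos ϕ cos δ sin h₀ = 1.7699×-0.54317×-0.29237 + 0.83962×0.95630×0.98025 = 0.281072 + 0.787071 = 1.068143.
Q̄ = (S_0/π) × [bracket] = (1361/π) × 1.068143 = 462.74 W/m².
Ratio Q̄_A / Q̄_B = 277.17 / 462.74 = 0.5990.

Q̄_A / Q̄_B ≈ 0.599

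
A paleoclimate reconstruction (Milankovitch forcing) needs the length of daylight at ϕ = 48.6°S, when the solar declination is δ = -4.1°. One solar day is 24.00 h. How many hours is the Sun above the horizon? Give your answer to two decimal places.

12.62 h

cos h₀ = −tan ϕ · tan δ = −tan(-48.6°) × tan(-4.100°) = -0.0813, so h₀ = 1.6522 rad = 94.66°.
Daylight = 2h₀/(2π) × 24.00 h = (1.6522/π) × 24.00 = 12.62 h.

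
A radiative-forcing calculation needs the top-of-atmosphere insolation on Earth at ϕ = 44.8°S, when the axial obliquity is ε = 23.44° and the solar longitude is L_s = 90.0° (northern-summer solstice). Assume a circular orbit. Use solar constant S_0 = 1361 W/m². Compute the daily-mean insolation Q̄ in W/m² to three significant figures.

Q̄ ≈ 118 W/m²

Solar declination: sin δ = sin ε · sin L_s = sin 23.44° × sin 90.0° = 0.39779, so δ = +23.440°.
cos h₀ = −tan(-44.8°) tan(+23.440°) = 0.4306, h₀ = 1.1257 rad.
Bracket: h₀ sin ϕ sin δ + cos ϕ cos δ sin h₀ = 1.1257×-0.70463×0.39779 + 0.70957×0.91748×0.90257 = -0.315528 + 0.587588 = 0.272060.
Q̄ = (S_0/π) × [bracket] = (1361/π) × 0.272060 = 117.9 W/m².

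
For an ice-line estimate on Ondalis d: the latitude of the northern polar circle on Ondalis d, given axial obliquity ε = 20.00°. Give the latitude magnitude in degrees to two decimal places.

The polar circle is the lowest latitude that experiences at least one full rotation of continuous daylight at the northern-summer solstice; it lies at |ϕ| = 90° − ε = 90° − 20.00° = 70.00°.

70.00°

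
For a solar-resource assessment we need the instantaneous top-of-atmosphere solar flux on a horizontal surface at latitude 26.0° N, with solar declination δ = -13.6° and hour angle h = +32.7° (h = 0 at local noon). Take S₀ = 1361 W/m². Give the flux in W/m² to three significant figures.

cos θ_z = sin φ sin δ + cos φ cos δ cos h = -0.103080 + 0.735138 = 0.632058.
Flux = S₀ · cos θ_z = 1361 × 0.632058 = 860.2 W/m².

860 W/m²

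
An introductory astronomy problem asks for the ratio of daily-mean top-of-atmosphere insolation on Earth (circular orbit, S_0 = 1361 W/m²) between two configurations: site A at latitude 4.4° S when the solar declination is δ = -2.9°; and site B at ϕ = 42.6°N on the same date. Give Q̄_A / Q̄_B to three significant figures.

— Configuration A (ϕ=-4.4°):
cos h₀ = −tan(-4.4°) tan(-2.900°) = -0.0039, h₀ = 1.5747 rad.
Bracket: h₀ sin ϕ sin δ + cos ϕ cos δ sin h₀ = 1.5747×-0.07672×-0.05059 + 0.99705×0.99872×0.99999 = 0.006112 + 0.995764 = 1.001876.
Q̄ = (S_0/π) × [bracket] = (1361/π) × 1.001876 = 434.03 W/m².
— Configuration B (ϕ=+42.6°):
cos h₀ = −tan(+42.6°) tan(-2.900°) = 0.0466, h₀ = 1.5242 rad.
Bracket: h₀ sin ϕ sin δ + cos ϕ cos δ sin h₀ = 1.5242×0.67688×-0.05059 + 0.73610×0.99872×0.99891 = -0.052194 + 0.734356 = 0.682162.
Q̄ = (S_0/π) × [bracket] = (1361/π) × 0.682162 = 295.53 W/m².
Ratio Q̄_A / Q̄_B = 434.03 / 295.53 = 1.469.

Q̄_A / Q̄_B ≈ 1.47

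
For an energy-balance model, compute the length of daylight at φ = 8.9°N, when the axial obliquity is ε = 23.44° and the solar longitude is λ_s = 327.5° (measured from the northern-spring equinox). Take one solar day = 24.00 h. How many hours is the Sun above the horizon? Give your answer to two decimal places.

11.74 h

Solar declination: sin δ = sin ε · sin λ_s = sin 23.44° × sin 327.5° = -0.21373, so δ = -12.341°.
cos H₀ = −tan φ · tan δ = −tan(+8.9°) × tan(-12.341°) = 0.0343, so H₀ = 1.5365 rad = 88.04°.
Daylight = 2H₀/(2π) × 24.00 h = (1.5365/π) × 24.00 = 11.74 h.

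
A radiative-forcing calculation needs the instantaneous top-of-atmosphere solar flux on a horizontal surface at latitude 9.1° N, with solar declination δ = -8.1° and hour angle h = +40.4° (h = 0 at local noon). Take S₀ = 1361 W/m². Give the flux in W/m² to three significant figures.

cos θ_z = sin φ sin δ + cos φ cos δ cos h = -0.022285 + 0.744452 = 0.722167.
Flux = S₀ · cos θ_z = 1361 × 0.722167 = 982.9 W/m².

983 W/m²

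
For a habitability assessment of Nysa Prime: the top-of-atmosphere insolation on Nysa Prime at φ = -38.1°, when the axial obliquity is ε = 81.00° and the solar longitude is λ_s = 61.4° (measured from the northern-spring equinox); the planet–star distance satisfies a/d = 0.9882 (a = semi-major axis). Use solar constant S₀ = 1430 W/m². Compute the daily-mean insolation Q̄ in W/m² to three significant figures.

Solar declination: sin δ = sin ε · sin λ_s = sin 81.00° × sin 61.4° = 0.86717, so δ = +60.132°.
cos H₀ = −tan(-38.1°) tan(+60.132°) = 1.3653 ≥ 1 ⇒ polar night, H₀ = 0 and Q̄ = 0.
Inverse-square distance factor (a/d)² = 0.9882² = 0.976539.

Q̄ ≈ 0.00 W/m²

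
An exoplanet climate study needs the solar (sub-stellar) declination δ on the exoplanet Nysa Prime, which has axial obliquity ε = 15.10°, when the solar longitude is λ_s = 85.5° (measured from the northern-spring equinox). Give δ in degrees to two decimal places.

δ = +15.05°

sin δ = sin ε · sin λ_s = sin 15.10° × sin 85.5° = 0.259701.
δ = arcsin(0.259701) = +15.05°.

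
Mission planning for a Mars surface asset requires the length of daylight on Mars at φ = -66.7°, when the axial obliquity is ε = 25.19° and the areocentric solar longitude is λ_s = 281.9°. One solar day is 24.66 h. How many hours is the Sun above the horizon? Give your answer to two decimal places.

sin δ = sin 25.19° × sin 281.9° = -0.41647, so δ = -24.612°.
Sunrise equation: cos H₀ = −tan φ · tan δ = -1.0637 ≤ −1, so the Sun never sets (polar day) and H₀ = π.
Daylight = 2H₀/(2π) × 24.66 h = (3.1416/π) × 24.66 = 24.66 h.

24.66 h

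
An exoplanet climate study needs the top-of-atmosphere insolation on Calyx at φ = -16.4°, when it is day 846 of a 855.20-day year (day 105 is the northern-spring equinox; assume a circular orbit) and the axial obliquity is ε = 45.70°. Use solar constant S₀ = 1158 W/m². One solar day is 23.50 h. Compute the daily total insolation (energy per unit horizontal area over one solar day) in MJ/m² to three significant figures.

Solar longitude: λ_s = 360° × (846 − 105)/855.20 = 311.927°.
sin δ = sin 45.70° × sin 311.927° = -0.53247, so δ = -32.173°.
cos H₀ = −tan(-16.4°) tan(-32.173°) = -0.1851, H₀ = 1.7570 rad.
Bracket: H₀ sin φ sin δ + cos φ cos δ sin H₀ = 1.7570×-0.28234×-0.53247 + 0.95931×0.84645×0.98271 = 0.264143 + 0.797968 = 1.062111.
Q̄ = (S₀/π) × [bracket] = (1158/π) × 1.062111 = 391.50 W/m².
Daily total = Q̄ × 23.50 h × 3600 s/h = 391.50 × 23.50 × 3600 / 10⁶ = 33.12 MJ/m².

33.1 MJ/m²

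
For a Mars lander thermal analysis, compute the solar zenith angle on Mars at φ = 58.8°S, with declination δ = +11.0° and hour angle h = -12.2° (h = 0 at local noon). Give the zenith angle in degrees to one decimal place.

cos θ_z = sin φ sin δ + cos φ cos δ cos h = -0.163211 + 0.497025 = 0.333814.
θ_z = arccos(0.333814) = 70.5°.

θ_z = 70.5°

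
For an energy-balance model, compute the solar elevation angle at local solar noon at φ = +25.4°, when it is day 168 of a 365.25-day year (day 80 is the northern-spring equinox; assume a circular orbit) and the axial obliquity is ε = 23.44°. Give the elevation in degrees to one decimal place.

Solar longitude: λ_s = 360° × (168 − 80)/365.25 = 86.735°.
sin δ = sin 23.44° × sin 86.735° = 0.39714, so δ = +23.400°.
At local noon the hour angle is zero, so the zenith angle equals |φ − δ| = |+25.4° − (+23.400°)| = 2.000°.
Elevation = 90° − 2.000° = 88.0°.

88.0°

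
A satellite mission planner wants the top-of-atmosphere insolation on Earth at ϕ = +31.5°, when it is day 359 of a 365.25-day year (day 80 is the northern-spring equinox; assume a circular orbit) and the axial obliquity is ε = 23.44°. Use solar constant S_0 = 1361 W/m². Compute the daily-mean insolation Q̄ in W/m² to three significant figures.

Q̄ ≈ 210 W/m²

Solar longitude: L_s = 360° × (359 − 80)/365.25 = 274.990°.
sin δ = sin 23.44° × sin 274.990° = -0.39628, so δ = -23.346°.
cos h₀ = −tan(+31.5°) tan(-23.346°) = 0.2645, h₀ = 1.3031 rad.
Bracket: h₀ sin ϕ sin δ + cos ϕ cos δ sin h₀ = 1.3031×0.52250×-0.39628 + 0.85264×0.91813×0.96439 = -0.269815 + 0.754958 = 0.485143.
Q̄ = (S_0/π) × [bracket] = (1361/π) × 0.485143 = 210.2 W/m².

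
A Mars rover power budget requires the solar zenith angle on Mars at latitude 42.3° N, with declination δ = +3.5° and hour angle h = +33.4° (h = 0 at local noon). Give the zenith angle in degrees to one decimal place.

cos θ_z = sin φ sin δ + cos φ cos δ cos h = 0.041086 + 0.616328 = 0.657414.
θ_z = arccos(0.657414) = 48.9°.

θ_z = 48.9°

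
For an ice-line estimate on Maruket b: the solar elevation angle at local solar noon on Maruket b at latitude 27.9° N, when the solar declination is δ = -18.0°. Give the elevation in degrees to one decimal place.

At local noon the hour angle is zero, so the zenith angle equals |ϕ − δ| = |+27.9° − (-18.000°)| = 45.900°.
Elevation = 90° − 45.900° = 44.1°.

44.1°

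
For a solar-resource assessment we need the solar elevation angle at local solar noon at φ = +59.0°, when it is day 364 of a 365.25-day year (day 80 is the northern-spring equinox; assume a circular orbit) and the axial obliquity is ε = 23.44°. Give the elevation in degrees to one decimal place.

Solar longitude: λ_s = 360° × (364 − 80)/365.25 = 279.918°.
sin δ = sin 23.44° × sin 279.918° = -0.39184, so δ = -23.069°.
At local noon the hour angle is zero, so the zenith angle equals |φ − δ| = |+59.0° − (-23.069°)| = 82.069°.
Elevation = 90° − 82.069° = 7.9°.

7.9°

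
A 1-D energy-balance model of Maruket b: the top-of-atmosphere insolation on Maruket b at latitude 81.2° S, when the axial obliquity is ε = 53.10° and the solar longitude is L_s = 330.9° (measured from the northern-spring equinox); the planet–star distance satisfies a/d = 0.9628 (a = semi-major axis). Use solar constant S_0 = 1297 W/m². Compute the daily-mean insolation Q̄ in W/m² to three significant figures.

Q̄ ≈ 462 W/m²

Solar declination: sin δ = sin ε · sin L_s = sin 53.10° × sin 330.9° = -0.38891, so δ = -22.887°.
cos h₀ = −tan(-81.2°) tan(-22.887°) = -2.7269 ≤ −1 ⇒ polar day, h₀ = π.
Bracket: h₀ sin ϕ sin δ + cos ϕ cos δ sin h₀ = 3.1416×-0.98823×-0.38891 + 0.15299×0.92127×0.00000 = 1.207419 + 0.000000 = 1.207419.
Inverse-square distance factor (a/d)² = 0.9628² = 0.926984.
Q̄ = (S_0/π) × 0.926984 × [bracket] = (1297/π) × 0.926984 × 1.207419 = 462.1 W/m².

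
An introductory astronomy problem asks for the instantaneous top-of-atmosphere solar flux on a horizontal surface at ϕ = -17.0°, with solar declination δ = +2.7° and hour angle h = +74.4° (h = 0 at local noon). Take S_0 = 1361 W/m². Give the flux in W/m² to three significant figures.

cos θ_z = sin ϕ sin δ + cos ϕ cos δ cos h = -0.013773 + 0.256884 = 0.243111.
Flux = S_0 · cos θ_z = 1361 × 0.243111 = 330.9 W/m².

331 W/m²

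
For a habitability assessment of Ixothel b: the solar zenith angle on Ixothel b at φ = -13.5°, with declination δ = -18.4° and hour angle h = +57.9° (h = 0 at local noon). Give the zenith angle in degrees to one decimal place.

θ_z = 55.7°

cos θ_z = sin φ sin δ + cos φ cos δ cos h = 0.073687 + 0.490299 = 0.563986.
θ_z = arccos(0.563986) = 55.7°.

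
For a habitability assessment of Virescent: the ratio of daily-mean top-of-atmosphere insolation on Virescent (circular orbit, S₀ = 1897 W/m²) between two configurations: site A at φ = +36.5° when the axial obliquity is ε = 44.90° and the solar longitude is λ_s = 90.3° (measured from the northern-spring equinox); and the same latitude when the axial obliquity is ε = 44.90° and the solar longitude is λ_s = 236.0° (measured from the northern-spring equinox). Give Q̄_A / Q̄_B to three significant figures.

— Configuration A (φ=+36.5°):
Solar declination: sin δ = sin ε · sin λ_s = sin 44.90° × sin 90.3° = 0.70586, so δ = +44.899°.
cos H₀ = −tan(+36.5°) tan(+44.899°) = -0.7374, H₀ = 2.4000 rad.
Bracket: H₀ sin φ sin δ + cos φ cos δ sin H₀ = 2.4000×0.59482×0.70586 + 0.80386×0.70835×0.67550 = 1.007663 + 0.384639 = 1.392302.
Q̄ = (S₀/π) × [bracket] = (1897/π) × 1.392302 = 840.72 W/m².
— Configuration B (φ=+36.5°):
Solar declination: sin δ = sin ε · sin λ_s = sin 44.90° × sin 236.0° = -0.58519, so δ = -35.817°.
cos H₀ = −tan(+36.5°) tan(-35.817°) = 0.5340, H₀ = 1.0075 rad.
Bracket: H₀ sin φ sin δ + cos φ cos δ sin H₀ = 1.0075×0.59482×-0.58519 + 0.80386×0.81089×0.84548 = -0.350693 + 0.551119 = 0.200426.
Q̄ = (S₀/π) × [bracket] = (1897/π) × 0.200426 = 121.02 W/m².
Ratio Q̄_A / Q̄_B = 840.72 / 121.02 = 6.947.

Q̄_A / Q̄_B ≈ 6.95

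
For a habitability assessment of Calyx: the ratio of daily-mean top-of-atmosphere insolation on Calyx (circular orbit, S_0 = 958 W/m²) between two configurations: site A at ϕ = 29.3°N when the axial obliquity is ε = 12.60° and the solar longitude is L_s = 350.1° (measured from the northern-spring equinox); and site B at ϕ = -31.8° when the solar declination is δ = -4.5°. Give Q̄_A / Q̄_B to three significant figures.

— Configuration A (ϕ=+29.3°):
Solar declination: sin δ = sin ε · sin L_s = sin 12.60° × sin 350.1° = -0.03751, so δ = -2.149°.
cos h₀ = −tan(+29.3°) tan(-2.149°) = 0.0211, h₀ = 1.5497 rad.
Bracket: h₀ sin ϕ sin δ + cos ϕ cos δ sin h₀ = 1.5497×0.48938×-0.03751 + 0.87207×0.99930×0.99978 = -0.028447 + 0.871268 = 0.842821.
Q̄ = (S_0/π) × [bracket] = (958/π) × 0.842821 = 257.01 W/m².
— Configuration B (ϕ=-31.8°):
cos h₀ = −tan(-31.8°) tan(-4.500°) = -0.0488, h₀ = 1.6196 rad.
Bracket: h₀ sin ϕ sin δ + cos ϕ cos δ sin h₀ = 1.6196×-0.52696×-0.07846 + 0.84989×0.99692×0.99881 = 0.066963 + 0.846264 = 0.913227.
Q̄ = (S_0/π) × [bracket] = (958/π) × 0.913227 = 278.48 W/m².
Ratio Q̄_A / Q̄_B = 257.01 / 278.48 = 0.9229.

Q̄_A / Q̄_B ≈ 0.923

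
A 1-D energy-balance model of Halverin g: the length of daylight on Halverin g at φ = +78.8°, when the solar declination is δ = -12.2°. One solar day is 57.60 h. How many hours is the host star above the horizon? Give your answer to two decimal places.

cos H₀ = −tan φ · tan δ = 1.0919 ≥ 1, so the host star never rises (polar night) and H₀ = 0.
Daylight = 2H₀/(2π) × 57.60 h = (0.0000/π) × 57.60 = 0.00 h.

0.00 h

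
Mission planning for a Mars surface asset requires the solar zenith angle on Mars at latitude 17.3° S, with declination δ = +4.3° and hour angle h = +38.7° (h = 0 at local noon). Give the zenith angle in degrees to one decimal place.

θ_z = 43.9°

cos θ_z = sin φ sin δ + cos φ cos δ cos h = -0.022297 + 0.743027 = 0.720730.
θ_z = arccos(0.720730) = 43.9°.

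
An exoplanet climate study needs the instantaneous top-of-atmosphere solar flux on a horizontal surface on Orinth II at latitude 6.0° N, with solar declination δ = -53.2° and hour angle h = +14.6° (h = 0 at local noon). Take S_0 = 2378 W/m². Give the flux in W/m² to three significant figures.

1.17e+03 W/m²

cos θ_z = sin ϕ sin δ + cos ϕ cos δ cos h = -0.083699 + 0.576505 = 0.492806.
Flux = S_0 · cos θ_z = 2378 × 0.492806 = 1172 W/m².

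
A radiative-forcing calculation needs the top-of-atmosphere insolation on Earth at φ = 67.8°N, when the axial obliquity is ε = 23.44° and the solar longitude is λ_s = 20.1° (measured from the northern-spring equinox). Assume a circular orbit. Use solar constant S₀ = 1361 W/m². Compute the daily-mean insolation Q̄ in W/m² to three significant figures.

Q̄ ≈ 258 W/m²

Solar declination: sin δ = sin ε · sin λ_s = sin 23.44° × sin 20.1° = 0.13670, so δ = +7.857°.
cos H₀ = −tan(+67.8°) tan(+7.857°) = -0.3382, H₀ = 1.9158 rad.
Bracket: H₀ sin φ sin δ + cos φ cos δ sin H₀ = 1.9158×0.92587×0.13670 + 0.37784×0.99061×0.94109 = 0.242476 + 0.352243 = 0.594719.
Q̄ = (S₀/π) × [bracket] = (1361/π) × 0.594719 = 257.6 W/m².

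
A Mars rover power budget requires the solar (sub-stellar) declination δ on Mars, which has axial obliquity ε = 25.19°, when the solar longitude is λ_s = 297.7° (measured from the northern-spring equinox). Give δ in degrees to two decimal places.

δ = -22.14°

sin δ = sin ε · sin λ_s = sin 25.19° × sin 297.7° = -0.376842.
δ = arcsin(-0.376842) = -22.14°.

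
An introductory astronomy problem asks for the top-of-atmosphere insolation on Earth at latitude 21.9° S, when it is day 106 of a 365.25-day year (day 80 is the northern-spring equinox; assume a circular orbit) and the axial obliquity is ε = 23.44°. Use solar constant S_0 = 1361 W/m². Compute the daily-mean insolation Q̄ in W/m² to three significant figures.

Solar longitude: L_s = 360° × (106 − 80)/365.25 = 25.626°.
sin δ = sin 23.44° × sin 25.626° = 0.17204, so δ = +9.907°.
cos h₀ = −tan(-21.9°) tan(+9.907°) = 0.0702, h₀ = 1.5005 rad.
Bracket: h₀ sin ϕ sin δ + cos ϕ cos δ sin h₀ = 1.5005×-0.37299×0.17204 + 0.92784×0.98509×0.99753 = -0.096286 + 0.911748 = 0.815462.
Q̄ = (S_0/π) × [bracket] = (1361/π) × 0.815462 = 353.3 W/m².

Q̄ ≈ 353 W/m²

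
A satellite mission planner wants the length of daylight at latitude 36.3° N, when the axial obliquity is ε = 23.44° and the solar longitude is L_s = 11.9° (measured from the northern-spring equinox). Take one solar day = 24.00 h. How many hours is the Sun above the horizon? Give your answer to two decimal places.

12.46 h

Solar declination: sin δ = sin ε · sin L_s = sin 23.44° × sin 11.9° = 0.08203, so δ = +4.705°.
cos h₀ = −tan ϕ · tan δ = −tan(+36.3°) × tan(+4.705°) = -0.0605, so h₀ = 1.6313 rad = 93.47°.
Daylight = 2h₀/(2π) × 24.00 h = (1.6313/π) × 24.00 = 12.46 h.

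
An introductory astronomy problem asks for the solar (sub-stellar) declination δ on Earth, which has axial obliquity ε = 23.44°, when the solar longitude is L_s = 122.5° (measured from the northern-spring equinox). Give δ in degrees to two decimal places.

δ = +19.60°

sin δ = sin ε · sin L_s = sin 23.44° × sin 122.5° = 0.335491.
δ = arcsin(0.335491) = +19.60°.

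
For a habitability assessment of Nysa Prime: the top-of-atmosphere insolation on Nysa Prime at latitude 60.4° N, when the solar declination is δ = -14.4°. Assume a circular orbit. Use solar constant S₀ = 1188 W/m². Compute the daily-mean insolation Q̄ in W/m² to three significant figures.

Q̄ ≈ 71.3 W/m²

cos H₀ = −tan(+60.4°) tan(-14.400°) = 0.4520, H₀ = 1.1018 rad.
Bracket: H₀ sin φ sin δ + cos φ cos δ sin H₀ = 1.1018×0.86949×-0.24869 + 0.49394×0.96858×0.89203 = -0.238246 + 0.426765 = 0.188519.
Q̄ = (S₀/π) × [bracket] = (1188/π) × 0.188519 = 71.29 W/m².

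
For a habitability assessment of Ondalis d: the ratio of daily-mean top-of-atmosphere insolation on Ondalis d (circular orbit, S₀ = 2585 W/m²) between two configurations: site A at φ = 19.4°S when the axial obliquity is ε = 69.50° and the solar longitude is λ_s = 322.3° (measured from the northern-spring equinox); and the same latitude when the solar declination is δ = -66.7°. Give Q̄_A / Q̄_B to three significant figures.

— Configuration A (φ=-19.4°):
Solar declination: sin δ = sin ε · sin λ_s = sin 69.50° × sin 322.3° = -0.57280, so δ = -34.946°.
cos H₀ = −tan(-19.4°) tan(-34.946°) = -0.2461, H₀ = 1.8194 rad.
Bracket: H₀ sin φ sin δ + cos φ cos δ sin H₀ = 1.8194×-0.33216×-0.57280 + 0.94322×0.81969×0.96925 = 0.346161 + 0.749374 = 1.095535.
Q̄ = (S₀/π) × [bracket] = (2585/π) × 1.095535 = 901.44 W/m².
— Configuration B (φ=-19.4°):
cos H₀ = −tan(-19.4°) tan(-66.700°) = -0.8177, H₀ = 2.5282 rad.
Bracket: H₀ sin φ sin δ + cos φ cos δ sin H₀ = 2.5282×-0.33216×-0.91845 + 0.94322×0.39555×0.57565 = 0.771284 + 0.214770 = 0.986054.
Q̄ = (S₀/π) × [bracket] = (2585/π) × 0.986054 = 811.36 W/m².
Ratio Q̄_A / Q̄_B = 901.44 / 811.36 = 1.111.

Q̄_A / Q̄_B ≈ 1.11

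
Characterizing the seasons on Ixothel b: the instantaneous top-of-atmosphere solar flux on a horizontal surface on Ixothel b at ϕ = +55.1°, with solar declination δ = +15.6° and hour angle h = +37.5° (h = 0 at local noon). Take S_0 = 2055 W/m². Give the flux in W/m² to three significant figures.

1.35e+03 W/m²

cos θ_z = sin ϕ sin δ + cos ϕ cos δ cos h = 0.220555 + 0.437193 = 0.657748.
Flux = S_0 · cos θ_z = 2055 × 0.657748 = 1352 W/m².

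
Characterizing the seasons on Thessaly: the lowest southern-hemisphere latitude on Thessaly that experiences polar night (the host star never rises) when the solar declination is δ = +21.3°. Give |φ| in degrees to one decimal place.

Polar night requires cos H₀ = −tan φ tan δ ≥ 1, i.e. tan φ tan δ ≤ −1.
The boundary is |tan φ| · |tan δ| = 1, so |φ| = 90° − |δ| = 90° − 21.3° = 68.7° in the southern hemisphere.

|φ| = 68.7°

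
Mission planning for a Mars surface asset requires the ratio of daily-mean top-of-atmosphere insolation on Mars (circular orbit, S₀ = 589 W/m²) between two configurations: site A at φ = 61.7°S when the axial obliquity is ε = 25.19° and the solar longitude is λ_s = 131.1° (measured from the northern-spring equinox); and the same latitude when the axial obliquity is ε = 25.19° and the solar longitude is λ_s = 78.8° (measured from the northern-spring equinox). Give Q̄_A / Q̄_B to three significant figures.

— Configuration A (φ=-61.7°):
Solar declination: sin δ = sin ε · sin λ_s = sin 25.19° × sin 131.1° = 0.32073, so δ = +18.707°.
cos H₀ = −tan(-61.7°) tan(+18.707°) = 0.6289, H₀ = 0.8907 rad.
Bracket: H₀ sin φ sin δ + cos φ cos δ sin H₀ = 0.8907×-0.88048×0.32073 + 0.47409×0.94717×0.77749 = -0.251530 + 0.349127 = 0.097597.
Q̄ = (S₀/π) × [bracket] = (589/π) × 0.097597 = 18.298 W/m².
— Configuration B (φ=-61.7°):
Solar declination: sin δ = sin ε · sin λ_s = sin 25.19° × sin 78.8° = 0.41752, so δ = +24.678°.
cos H₀ = −tan(-61.7°) tan(+24.678°) = 0.8533, H₀ = 0.5484 rad.
Bracket: H₀ sin φ sin δ + cos φ cos δ sin H₀ = 0.5484×-0.88048×0.41752 + 0.47409×0.90867×0.52134 = -0.201602 + 0.224589 = 0.022987.
Q̄ = (S₀/π) × [bracket] = (589/π) × 0.022987 = 4.3097 W/m².
Ratio Q̄_A / Q̄_B = 18.298 / 4.3097 = 4.246.

Q̄_A / Q̄_B ≈ 4.25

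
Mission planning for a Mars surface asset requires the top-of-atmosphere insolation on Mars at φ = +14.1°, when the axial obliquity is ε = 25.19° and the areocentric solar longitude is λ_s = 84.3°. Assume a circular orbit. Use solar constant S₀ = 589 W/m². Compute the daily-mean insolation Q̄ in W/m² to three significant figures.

Q̄ ≈ 196 W/m²

sin δ = sin 25.19° × sin 84.3° = 0.42352, so δ = +25.057°.
cos H₀ = −tan(+14.1°) tan(+25.057°) = -0.1174, H₀ = 1.6885 rad.
Bracket: H₀ sin φ sin δ + cos φ cos δ sin H₀ = 1.6885×0.24362×0.42352 + 0.96987×0.90589×0.99308 = 0.174216 + 0.872516 = 1.046732.
Q̄ = (S₀/π) × [bracket] = (589/π) × 1.046732 = 196.2 W/m².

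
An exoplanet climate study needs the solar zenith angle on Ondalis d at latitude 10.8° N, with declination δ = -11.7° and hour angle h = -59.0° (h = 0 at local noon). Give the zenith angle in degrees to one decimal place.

cos θ_z = sin ϕ sin δ + cos ϕ cos δ cos h = -0.037999 + 0.495404 = 0.457405.
θ_z = arccos(0.457405) = 62.8°.

θ_z = 62.8°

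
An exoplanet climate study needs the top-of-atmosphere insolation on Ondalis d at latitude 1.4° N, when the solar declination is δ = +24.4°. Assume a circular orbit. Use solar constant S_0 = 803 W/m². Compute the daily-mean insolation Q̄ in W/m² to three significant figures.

Q̄ ≈ 237 W/m²

cos h₀ = −tan(+1.4°) tan(+24.400°) = -0.0111, h₀ = 1.5819 rad.
Bracket: h₀ sin ϕ sin δ + cos ϕ cos δ sin h₀ = 1.5819×0.02443×0.41310 + 0.99970×0.91068×0.99994 = 0.015965 + 0.910352 = 0.926317.
Q̄ = (S_0/π) × [bracket] = (803/π) × 0.926317 = 236.8 W/m².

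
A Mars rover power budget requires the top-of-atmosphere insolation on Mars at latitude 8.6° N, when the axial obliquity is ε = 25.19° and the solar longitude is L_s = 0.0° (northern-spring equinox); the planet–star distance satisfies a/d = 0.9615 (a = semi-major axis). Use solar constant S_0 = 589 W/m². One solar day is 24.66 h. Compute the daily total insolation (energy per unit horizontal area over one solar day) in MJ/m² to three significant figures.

15.2 MJ/m²

Solar declination: sin δ = sin ε · sin L_s = sin 25.19° × sin 0.0° = 0.00000, so δ = +0.000°.
cos h₀ = −tan(+8.6°) tan(+0.000°) = -0.0000, h₀ = 1.5708 rad.
Bracket: h₀ sin ϕ sin δ + cos ϕ cos δ sin h₀ = 1.5708×0.14954×0.00000 + 0.98876×1.00000×1.00000 = 0.000000 + 0.988760 = 0.988760.
Inverse-square distance factor (a/d)² = 0.9615² = 0.924482.
Q̄ = (S_0/π) × 0.924482 × [bracket] = (589/π) × 0.924482 × 0.988760 = 171.38 W/m².
Daily total = Q̄ × 24.66 h × 3600 s/h = 171.38 × 24.66 × 3600 / 10⁶ = 15.21 MJ/m².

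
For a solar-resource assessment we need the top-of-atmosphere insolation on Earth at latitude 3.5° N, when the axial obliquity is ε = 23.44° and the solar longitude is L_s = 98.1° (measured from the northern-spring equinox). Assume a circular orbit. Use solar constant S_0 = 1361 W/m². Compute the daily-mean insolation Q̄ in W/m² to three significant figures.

Solar declination: sin δ = sin ε · sin L_s = sin 23.44° × sin 98.1° = 0.39382, so δ = +23.192°.
cos h₀ = −tan(+3.5°) tan(+23.192°) = -0.0262, h₀ = 1.5970 rad.
Bracket: h₀ sin ϕ sin δ + cos ϕ cos δ sin h₀ = 1.5970×0.06105×0.39382 + 0.99813×0.91919×0.99966 = 0.038396 + 0.917159 = 0.955555.
Q̄ = (S_0/π) × [bracket] = (1361/π) × 0.955555 = 414.0 W/m².

Q̄ ≈ 414 W/m²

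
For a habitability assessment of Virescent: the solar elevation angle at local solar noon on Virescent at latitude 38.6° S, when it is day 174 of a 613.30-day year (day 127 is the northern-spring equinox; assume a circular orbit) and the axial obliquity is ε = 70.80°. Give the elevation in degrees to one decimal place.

Solar longitude: λ_s = 360° × (174 − 127)/613.30 = 27.588°.
sin δ = sin 70.80° × sin 27.588° = 0.43736, so δ = +25.935°.
At local noon the hour angle is zero, so the zenith angle equals |φ − δ| = |-38.6° − (+25.935°)| = 64.535°.
Elevation = 90° − 64.535° = 25.5°.

25.5°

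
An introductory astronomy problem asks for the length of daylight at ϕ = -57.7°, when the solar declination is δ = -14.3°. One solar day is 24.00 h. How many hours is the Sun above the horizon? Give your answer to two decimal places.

cos h₀ = −tan ϕ · tan δ = −tan(-57.7°) × tan(-14.300°) = -0.4032, so h₀ = 1.9858 rad = 113.78°.
Daylight = 2h₀/(2π) × 24.00 h = (1.9858/π) × 24.00 = 15.17 h.

15.17 h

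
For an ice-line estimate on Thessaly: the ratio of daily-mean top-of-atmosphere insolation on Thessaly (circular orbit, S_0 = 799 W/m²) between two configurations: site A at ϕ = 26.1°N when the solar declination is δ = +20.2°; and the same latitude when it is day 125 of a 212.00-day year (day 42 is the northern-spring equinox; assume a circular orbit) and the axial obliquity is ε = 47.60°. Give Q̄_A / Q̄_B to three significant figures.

— Configuration A (ϕ=+26.1°):
cos h₀ = −tan(+26.1°) tan(+20.200°) = -0.1802, h₀ = 1.7520 rad.
Bracket: h₀ sin ϕ sin δ + cos ϕ cos δ sin h₀ = 1.7520×0.43994×0.34530 + 0.89803×0.93849×0.98362 = 0.266149 + 0.828987 = 1.095136.
Q̄ = (S_0/π) × [bracket] = (799/π) × 1.095136 = 278.53 W/m².
— Configuration B (ϕ=+26.1°):
Solar longitude: L_s = 360° × (125 − 42)/212.00 = 140.943°.
sin δ = sin 47.60° × sin 140.943° = 0.46529, so δ = +27.729°.
cos h₀ = −tan(+26.1°) tan(+27.729°) = -0.2575, h₀ = 1.8312 rad.
Bracket: h₀ sin ϕ sin δ + cos ϕ cos δ sin h₀ = 1.8312×0.43994×0.46529 + 0.89803×0.88516×0.96627 = 0.374846 + 0.768088 = 1.142934.
Q̄ = (S_0/π) × [bracket] = (799/π) × 1.142934 = 290.68 W/m².
Ratio Q̄_A / Q̄_B = 278.53 / 290.68 = 0.9582.

Q̄_A / Q̄_B ≈ 0.958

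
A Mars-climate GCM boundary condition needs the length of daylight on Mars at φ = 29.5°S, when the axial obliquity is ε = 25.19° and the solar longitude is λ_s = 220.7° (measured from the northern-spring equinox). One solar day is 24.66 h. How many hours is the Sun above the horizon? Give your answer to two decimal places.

Solar declination: sin δ = sin ε · sin λ_s = sin 25.19° × sin 220.7° = -0.27755, so δ = -16.114°.
cos H₀ = −tan φ · tan δ = −tan(-29.5°) × tan(-16.114°) = -0.1635, so H₀ = 1.7350 rad = 99.41°.
Daylight = 2H₀/(2π) × 24.66 h = (1.7350/π) × 24.66 = 13.62 h.

13.62 h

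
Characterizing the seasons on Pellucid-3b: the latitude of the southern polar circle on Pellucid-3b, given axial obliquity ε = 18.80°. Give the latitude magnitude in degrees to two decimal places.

The polar circle is the lowest latitude that experiences at least one full rotation of continuous darkness at the northern-summer solstice; it lies at |ϕ| = 90° − ε = 90° − 18.80° = 71.20°.

71.20°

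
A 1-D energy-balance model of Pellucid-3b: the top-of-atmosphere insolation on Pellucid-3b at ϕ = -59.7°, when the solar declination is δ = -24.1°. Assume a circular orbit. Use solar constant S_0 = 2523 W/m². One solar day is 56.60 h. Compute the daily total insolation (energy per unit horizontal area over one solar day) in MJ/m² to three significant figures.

189 MJ/m²

cos h₀ = −tan(-59.7°) tan(-24.100°) = -0.7655, h₀ = 2.4426 rad.
Bracket: h₀ sin ϕ sin δ + cos ϕ cos δ sin h₀ = 2.4426×-0.86340×-0.40833 + 0.50453×0.91283×0.64344 = 0.861144 + 0.296336 = 1.157480.
Q̄ = (S_0/π) × [bracket] = (2523/π) × 1.157480 = 929.57 W/m².
Daily total = Q̄ × 56.60 h × 3600 s/h = 929.57 × 56.60 × 3600 / 10⁶ = 189.4 MJ/m².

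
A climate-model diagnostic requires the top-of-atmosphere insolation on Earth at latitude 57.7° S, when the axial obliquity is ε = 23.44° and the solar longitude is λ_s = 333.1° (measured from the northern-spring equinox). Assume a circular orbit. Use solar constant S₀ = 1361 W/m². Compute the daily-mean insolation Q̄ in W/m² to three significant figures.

Q̄ ≈ 341 W/m²

Solar declination: sin δ = sin ε · sin λ_s = sin 23.44° × sin 333.1° = -0.17997, so δ = -10.368°.
cos H₀ = −tan(-57.7°) tan(-10.368°) = -0.2894, H₀ = 1.8644 rad.
Bracket: H₀ sin φ sin δ + cos φ cos δ sin H₀ = 1.8644×-0.84526×-0.17997 + 0.53435×0.98367×0.95720 = 0.283615 + 0.503127 = 0.786742.
Q̄ = (S₀/π) × [bracket] = (1361/π) × 0.786742 = 340.8 W/m².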